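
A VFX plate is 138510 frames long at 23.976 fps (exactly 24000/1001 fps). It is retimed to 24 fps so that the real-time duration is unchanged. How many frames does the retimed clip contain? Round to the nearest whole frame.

138649 frames

Frames at target rate = 138510 × (24) / (24000/1001) = 13864851/100 ≈ 138648.510.
Nearest whole frame: 138649.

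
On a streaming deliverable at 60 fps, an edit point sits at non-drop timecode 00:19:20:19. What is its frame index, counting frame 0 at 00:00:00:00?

frame 69619

Total seconds to the label: (0 × 3600 + 19 × 60 + 20) = 1160.
Frame index = 1160 × 60 + 19 = 69619.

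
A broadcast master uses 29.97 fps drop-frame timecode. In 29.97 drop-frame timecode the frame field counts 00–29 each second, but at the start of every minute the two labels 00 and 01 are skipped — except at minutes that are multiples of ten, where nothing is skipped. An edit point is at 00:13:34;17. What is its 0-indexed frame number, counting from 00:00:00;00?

Complete 10-minute blocks: 1, each 17982 frames → 17982.
Remaining 3 whole minutes in the current block: 1800 + 2 × 1798 = 5396 frames.
Within the current minute: 34 × 30 + 17 − 2 = 1035 (labels ;00/;01 skipped at this minute). Total = 17982 + 5396 + 1035 = 24413.

24413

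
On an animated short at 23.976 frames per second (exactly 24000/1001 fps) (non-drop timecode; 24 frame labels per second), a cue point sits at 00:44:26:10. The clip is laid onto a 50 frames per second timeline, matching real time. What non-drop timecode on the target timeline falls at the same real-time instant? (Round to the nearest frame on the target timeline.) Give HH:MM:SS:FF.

00:44:29:04

Source frame index: (0×3600 + 44×60 + 26) × 24 + 10 = 63994.
Real time: 63994 / (24000/1001) = 32028997/12000 s.
Target frame: (32028997/12000) × (50) = 32028997/240 ≈ 133454.154 → 133454.
At 50 labels/s: frame 133454 → 00:44:29:04.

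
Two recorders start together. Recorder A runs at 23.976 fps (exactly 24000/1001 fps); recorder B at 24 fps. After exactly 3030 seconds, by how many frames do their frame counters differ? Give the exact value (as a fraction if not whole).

A emits 24000/1001 × 3030 = 72720000/1001 frames; B emits 24 × 3030 = 72720.
Difference = 72720/1001 frames (≈ 72.6474); B is ahead of A.

72720/1001 frames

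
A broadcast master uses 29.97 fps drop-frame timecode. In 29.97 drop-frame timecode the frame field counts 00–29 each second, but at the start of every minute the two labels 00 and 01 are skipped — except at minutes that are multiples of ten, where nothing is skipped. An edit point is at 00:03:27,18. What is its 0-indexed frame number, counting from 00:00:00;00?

Complete 10-minute blocks: 0, each 17982 frames → 0.
Remaining 3 whole minutes in the current block: 1800 + 2 × 1798 = 5396 frames.
Within the current minute: 27 × 30 + 18 − 2 = 826 (labels ;00/;01 skipped at this minute). Total = 0 + 5396 + 826 = 6222.

6222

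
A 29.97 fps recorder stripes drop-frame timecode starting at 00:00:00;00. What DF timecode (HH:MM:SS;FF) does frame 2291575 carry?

Each 10-minute DF block holds 10 × 60 × 30 − 9 × 2 = 17982 frames. 2291575 ÷ 17982 → 127 full blocks, remainder 7861.
Within the partial block the first minute is 1800 frames and each further minute 1798, so 4 further minute boundaries passed. Total skipped labels = 18 × 127 + 2 × 4 = 2294.
Non-drop label index = 2291575 + 2294 = 2293869; at 30 labels/s that is 21:14:22:09, i.e. DF 21:14:22;09.

21:14:22;09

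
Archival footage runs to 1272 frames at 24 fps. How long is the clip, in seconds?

Running time = 1272 / (24) = 53 s.

53 seconds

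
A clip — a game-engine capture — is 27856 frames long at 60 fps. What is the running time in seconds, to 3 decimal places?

Running time = 27856 × 1/60 = 6964/15 s ≈ 464.267 s.

464.267 seconds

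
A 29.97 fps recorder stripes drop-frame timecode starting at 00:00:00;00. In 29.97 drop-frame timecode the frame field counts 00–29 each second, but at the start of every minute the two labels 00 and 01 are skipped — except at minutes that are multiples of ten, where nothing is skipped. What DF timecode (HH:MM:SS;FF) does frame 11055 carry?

00:06:08;27

Ten DF minutes hold 17982 frames, so frame 11055 lies in block 0 (frames 0–17981) with 11055 frames into that block.
The block's first minute is 1800 frames and the rest 1798 each; 11055 frames reaches minute 6, so 0 × 18 + 6 × 2 = 12 labels have been skipped so far.
Adding those back, label number 11055 + 12 = 11067 at 30 labels/s is 368 s + 27 f = 0 h 6 min 8 s frame 27, i.e. 00:06:08;27.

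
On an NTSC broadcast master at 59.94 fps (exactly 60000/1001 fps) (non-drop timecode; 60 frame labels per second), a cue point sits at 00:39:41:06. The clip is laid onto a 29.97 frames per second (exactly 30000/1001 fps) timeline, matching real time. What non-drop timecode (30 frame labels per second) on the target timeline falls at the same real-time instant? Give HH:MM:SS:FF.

Source frame index: (0×3600 + 39×60 + 41) × 60 + 6 = 142866.
Real time: 142866 / (60000/1001) = 23834811/10000 s.
Target frame: (23834811/10000) × (30000/1001) = 71433.
At 30 labels/s: frame 71433 → 00:39:41:03.

00:39:41:03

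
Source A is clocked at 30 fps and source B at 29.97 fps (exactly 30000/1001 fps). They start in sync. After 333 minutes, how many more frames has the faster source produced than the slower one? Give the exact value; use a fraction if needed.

599400/1001 frames

333 min = 19980 s.
A emits 30 × 19980 = 599400 frames; B emits 30000/1001 × 19980 = 599400000/1001.
Difference = 599400/1001 frames (≈ 598.8012); B is behind A.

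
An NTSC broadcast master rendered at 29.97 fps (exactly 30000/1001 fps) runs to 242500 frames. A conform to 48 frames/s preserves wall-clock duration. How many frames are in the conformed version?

Target frames = source frames × (target rate / source rate) = 242500 × (48)/(30000/1001) = 242500 × 1001/625 = 388388.

388388 frames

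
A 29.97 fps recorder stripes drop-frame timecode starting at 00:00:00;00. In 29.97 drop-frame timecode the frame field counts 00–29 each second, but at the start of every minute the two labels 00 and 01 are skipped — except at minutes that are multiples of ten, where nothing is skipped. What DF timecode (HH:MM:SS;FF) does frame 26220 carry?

Each 10-minute DF block holds 10 × 60 × 30 − 9 × 2 = 17982 frames. 26220 ÷ 17982 → 1 full block, remainder 8238.
Within the partial block the first minute is 1800 frames and each further minute 1798, so 4 further minute boundaries passed. Total skipped labels = 18 × 1 + 2 × 4 = 26.
Non-drop label index = 26220 + 26 = 26246; at 30 labels/s that is 00:14:34:26, i.e. DF 00:14:34;26.

00:14:34;26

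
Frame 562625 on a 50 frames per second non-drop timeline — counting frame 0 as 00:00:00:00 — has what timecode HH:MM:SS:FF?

562625 ÷ 50 = 11252 full seconds, remainder 25 frames.
11252 s = 3 h 7 min 32 s.
Timecode: 03:07:32:25.

03:07:32:25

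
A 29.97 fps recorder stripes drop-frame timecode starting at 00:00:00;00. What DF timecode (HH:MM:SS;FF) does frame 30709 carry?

00:17:04;21

Ten DF minutes hold 17982 frames, so frame 30709 lies in block 1 (frames 17982–35963) with 12727 frames into that block.
The block's first minute is 1800 frames and the rest 1798 each; 12727 frames reaches minute 7, so 1 × 18 + 7 × 2 = 32 labels have been skipped so far.
Adding those back, label number 30709 + 32 = 30741 at 30 labels/s is 1024 s + 21 f = 0 h 17 min 4 s frame 21, i.e. 00:17:04;21.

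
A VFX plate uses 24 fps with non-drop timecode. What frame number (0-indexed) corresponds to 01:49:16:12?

Total seconds to the label: (1 × 3600 + 49 × 60 + 16) = 6556.
Frame index = 6556 × 24 + 12 = 157356.

frame 157356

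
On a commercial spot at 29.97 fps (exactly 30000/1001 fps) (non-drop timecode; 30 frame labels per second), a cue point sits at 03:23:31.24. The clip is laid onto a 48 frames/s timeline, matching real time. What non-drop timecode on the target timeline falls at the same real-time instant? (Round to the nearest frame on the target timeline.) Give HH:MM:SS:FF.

03:23:44:01

Source frame index: (3×3600 + 23×60 + 31) × 30 + 24 = 366354.
Real time: 366354 / (30000/1001) = 61120059/5000 s.
Target frame: (61120059/5000) × (48) = 366720354/625 ≈ 586752.566 → 586753.
At 48 labels/s: frame 586753 → 03:23:44:01.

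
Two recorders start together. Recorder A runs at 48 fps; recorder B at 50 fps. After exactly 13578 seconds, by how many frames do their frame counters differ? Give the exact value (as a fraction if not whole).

27156 frames

A emits 48 × 13578 = 651744 frames; B emits 50 × 13578 = 678900.
Difference = 27156 frames; B is ahead of A.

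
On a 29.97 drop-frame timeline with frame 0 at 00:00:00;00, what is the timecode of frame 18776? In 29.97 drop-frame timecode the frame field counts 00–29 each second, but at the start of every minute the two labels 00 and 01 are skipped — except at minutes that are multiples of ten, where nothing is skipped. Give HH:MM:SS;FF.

00:10:26;14

Ten DF minutes hold 17982 frames, so frame 18776 lies in block 1 (frames 17982–35963) with 794 frames into that block.
The block's first minute is 1800 frames and the rest 1798 each; 794 frames reaches minute 0, so 1 × 18 + 0 × 2 = 18 labels have been skipped so far.
Adding those back, label number 18776 + 18 = 18794 at 30 labels/s is 626 s + 14 f = 0 h 10 min 26 s frame 14, i.e. 00:10:26;14.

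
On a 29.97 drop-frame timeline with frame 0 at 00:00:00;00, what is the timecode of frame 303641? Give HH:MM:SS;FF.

02:48:51;15

Ten DF minutes hold 17982 frames, so frame 303641 lies in block 16 (frames 287712–305693) with 15929 frames into that block.
The block's first minute is 1800 frames and the rest 1798 each; 15929 frames reaches minute 8, so 16 × 18 + 8 × 2 = 304 labels have been skipped so far.
Adding those back, label number 303641 + 304 = 303945 at 30 labels/s is 10131 s + 15 f = 2 h 48 min 51 s frame 15, i.e. 02:48:51;15.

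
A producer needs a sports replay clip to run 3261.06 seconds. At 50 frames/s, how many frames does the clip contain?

Frames = 3261.06 × 50 = 163053.

163053 frames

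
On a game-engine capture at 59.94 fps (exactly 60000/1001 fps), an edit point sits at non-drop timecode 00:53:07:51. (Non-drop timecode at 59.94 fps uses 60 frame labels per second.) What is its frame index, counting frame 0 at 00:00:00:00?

191271

Total seconds to the label: (0 × 3600 + 53 × 60 + 7) = 3187.
Frame index = 3187 × 60 + 51 = 191271.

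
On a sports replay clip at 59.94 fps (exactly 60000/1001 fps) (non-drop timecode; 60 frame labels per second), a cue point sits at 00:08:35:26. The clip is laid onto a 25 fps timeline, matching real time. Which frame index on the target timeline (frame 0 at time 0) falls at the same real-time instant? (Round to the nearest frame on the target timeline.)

frame 12899

Source frame index: (0×3600 + 8×60 + 35) × 60 + 26 = 30926.
Real time: 30926 / (60000/1001) = 15478463/30000 s.
Target frame: (15478463/30000) × (25) = 15478463/1200 ≈ 12898.719 → 12899.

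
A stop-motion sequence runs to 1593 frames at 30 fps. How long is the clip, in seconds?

53.1 seconds

Running time = 1593 / (30) = 53.1 s.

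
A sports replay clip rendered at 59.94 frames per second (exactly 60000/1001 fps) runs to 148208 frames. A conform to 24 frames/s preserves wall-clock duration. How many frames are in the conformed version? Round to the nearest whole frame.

Frames at target rate = 148208 × (24) / (60000/1001) = 37089052/625 ≈ 59342.483.
Nearest whole frame: 59342.

59342 frames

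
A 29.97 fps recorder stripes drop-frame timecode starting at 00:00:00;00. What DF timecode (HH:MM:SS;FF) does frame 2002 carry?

00:01:06;24

Ten DF minutes hold 17982 frames, so frame 2002 lies in block 0 (frames 0–17981) with 2002 frames into that block.
The block's first minute is 1800 frames and the rest 1798 each; 2002 frames reaches minute 1, so 0 × 18 + 1 × 2 = 2 labels have been skipped so far.
Adding those back, label number 2002 + 2 = 2004 at 30 labels/s is 66 s + 24 f = 0 h 1 min 6 s frame 24, i.e. 00:01:06;24.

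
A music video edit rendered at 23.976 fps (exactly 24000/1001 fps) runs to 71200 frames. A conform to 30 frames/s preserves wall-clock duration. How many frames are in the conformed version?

Target frames = source frames × (target rate / source rate) = 71200 × (30)/(24000/1001) = 71200 × 1001/800 = 89089.

89089 frames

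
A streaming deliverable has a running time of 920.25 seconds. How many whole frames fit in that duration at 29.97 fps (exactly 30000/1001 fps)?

Frames = 920.25 × 30000/1001 = 27607500/1001 ≈ 27579.9201.
Complete frames: 27579.

27579 frames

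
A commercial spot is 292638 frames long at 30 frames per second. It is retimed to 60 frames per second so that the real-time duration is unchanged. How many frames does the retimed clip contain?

Target frames = source frames × (target rate / source rate) = 292638 × (60)/(30) = 292638 × 2 = 585276.

585276 frames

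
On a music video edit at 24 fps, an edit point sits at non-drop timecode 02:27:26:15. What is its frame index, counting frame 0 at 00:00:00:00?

Total seconds to the label: (2 × 3600 + 27 × 60 + 26) = 8846.
Frame index = 8846 × 24 + 15 = 212319.

frame 212319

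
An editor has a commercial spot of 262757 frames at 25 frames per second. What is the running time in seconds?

10510.28 seconds

Running time = 262757 / (25) = 10510.28 s.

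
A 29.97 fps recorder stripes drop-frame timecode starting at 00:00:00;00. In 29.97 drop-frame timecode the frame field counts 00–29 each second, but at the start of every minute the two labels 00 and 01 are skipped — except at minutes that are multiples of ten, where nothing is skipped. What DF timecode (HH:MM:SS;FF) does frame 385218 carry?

03:34:13;14

Ten DF minutes hold 17982 frames, so frame 385218 lies in block 21 (frames 377622–395603) with 7596 frames into that block.
The block's first minute is 1800 frames and the rest 1798 each; 7596 frames reaches minute 4, so 21 × 18 + 4 × 2 = 386 labels have been skipped so far.
Adding those back, label number 385218 + 386 = 385604 at 30 labels/s is 12853 s + 14 f = 3 h 34 min 13 s frame 14, i.e. 03:34:13;14.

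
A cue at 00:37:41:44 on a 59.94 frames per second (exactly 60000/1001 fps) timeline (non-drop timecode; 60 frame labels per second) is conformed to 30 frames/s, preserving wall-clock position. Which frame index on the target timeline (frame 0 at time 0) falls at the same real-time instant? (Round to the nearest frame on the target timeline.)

Source frame index: (0×3600 + 37×60 + 41) × 60 + 44 = 135704.
Real time: 135704 / (60000/1001) = 16979963/7500 s.
Target frame: (16979963/7500) × (30) = 16979963/250 ≈ 67919.852 → 67920.

frame 67920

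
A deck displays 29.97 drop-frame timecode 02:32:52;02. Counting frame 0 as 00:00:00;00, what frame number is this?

274888

As if non-drop at 30 labels/s: (2 × 3600 + 32 × 60 + 52) × 30 + 2 = 275162.
Minute boundaries passed: 152; those not divisible by 10: 152 − 15 = 137; dropped labels = 2 × 137 = 274.
Actual frame index = 275162 − 274 = 274888.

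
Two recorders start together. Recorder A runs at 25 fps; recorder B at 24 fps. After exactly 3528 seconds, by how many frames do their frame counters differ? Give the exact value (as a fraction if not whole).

A emits 25 × 3528 = 88200 frames; B emits 24 × 3528 = 84672.
Difference = 3528 frames; B is behind A.

3528 frames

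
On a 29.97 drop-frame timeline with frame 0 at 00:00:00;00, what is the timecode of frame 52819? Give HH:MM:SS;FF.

Each 10-minute DF block holds 10 × 60 × 30 − 9 × 2 = 17982 frames. 52819 ÷ 17982 → 2 full blocks, remainder 16855.
Within the partial block the first minute is 1800 frames and each further minute 1798, so 9 further minute boundaries passed. Total skipped labels = 18 × 2 + 2 × 9 = 54.
Non-drop label index = 52819 + 54 = 52873; at 30 labels/s that is 00:29:22:13, i.e. DF 00:29:22;13.

00:29:22;13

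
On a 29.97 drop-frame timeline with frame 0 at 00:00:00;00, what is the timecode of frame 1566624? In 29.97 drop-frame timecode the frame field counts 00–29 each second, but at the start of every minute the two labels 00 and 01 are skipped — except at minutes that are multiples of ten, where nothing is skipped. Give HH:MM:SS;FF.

14:31:13;02

Ten DF minutes hold 17982 frames, so frame 1566624 lies in block 87 (frames 1564434–1582415) with 2190 frames into that block.
The block's first minute is 1800 frames and the rest 1798 each; 2190 frames reaches minute 1, so 87 × 18 + 1 × 2 = 1568 labels have been skipped so far.
Adding those back, label number 1566624 + 1568 = 1568192 at 30 labels/s is 52273 s + 2 f = 14 h 31 min 13 s frame 2, i.e. 14:31:13;02.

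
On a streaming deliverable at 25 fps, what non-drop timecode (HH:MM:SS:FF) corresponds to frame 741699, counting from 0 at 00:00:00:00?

741699 ÷ 25 = 29667 full seconds, remainder 24 frames.
29667 s = 8 h 14 min 27 s.
Timecode: 08:14:27:24.

08:14:27:24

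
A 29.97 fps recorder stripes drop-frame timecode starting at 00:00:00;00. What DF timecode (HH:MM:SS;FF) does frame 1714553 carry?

15:53:28;29

Each 10-minute DF block holds 10 × 60 × 30 − 9 × 2 = 17982 frames. 1714553 ÷ 17982 → 95 full blocks, remainder 6263.
Within the partial block the first minute is 1800 frames and each further minute 1798, so 3 further minute boundaries passed. Total skipped labels = 18 × 95 + 2 × 3 = 1716.
Non-drop label index = 1714553 + 1716 = 1716269; at 30 labels/s that is 15:53:28:29, i.e. DF 15:53:28;29.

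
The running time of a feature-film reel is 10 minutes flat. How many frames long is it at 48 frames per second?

28800 frames

10 min = 600 s.
Frames = 600 × 48 = 28800.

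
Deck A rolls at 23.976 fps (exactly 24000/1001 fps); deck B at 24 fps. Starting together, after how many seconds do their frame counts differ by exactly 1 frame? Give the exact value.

1001/24 seconds

The gap grows by |24 − 24000/1001| = 24/1001 frames per second.
Time for a 1-frame gap: 1 ÷ (24/1001) = 1001/24 s.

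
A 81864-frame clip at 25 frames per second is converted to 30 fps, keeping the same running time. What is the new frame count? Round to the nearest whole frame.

Frames at target rate = 81864 × (30) / (25) = 491184/5 ≈ 98236.800.
Nearest whole frame: 98237.

98237 frames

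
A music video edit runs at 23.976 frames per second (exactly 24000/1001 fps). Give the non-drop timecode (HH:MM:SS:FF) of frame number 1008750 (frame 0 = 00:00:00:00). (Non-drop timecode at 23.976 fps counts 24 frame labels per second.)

11:40:31:06

1008750 ÷ 24 = 42031 full seconds, remainder 6 frames.
42031 s = 11 h 40 min 31 s.
Timecode: 11:40:31:06.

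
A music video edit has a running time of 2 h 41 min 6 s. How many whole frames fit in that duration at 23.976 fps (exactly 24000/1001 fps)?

2 h 41 min 6 s = 9666 s.
Frames = 9666 × 24000/1001 = 231984000/1001 ≈ 231752.2478.
Complete frames: 231752.

231752 frames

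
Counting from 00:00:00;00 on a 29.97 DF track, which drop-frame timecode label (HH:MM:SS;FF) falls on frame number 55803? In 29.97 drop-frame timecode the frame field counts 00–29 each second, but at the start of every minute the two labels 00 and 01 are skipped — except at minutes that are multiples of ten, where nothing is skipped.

00:31:01;29

Ten DF minutes hold 17982 frames, so frame 55803 lies in block 3 (frames 53946–71927) with 1857 frames into that block.
The block's first minute is 1800 frames and the rest 1798 each; 1857 frames reaches minute 1, so 3 × 18 + 1 × 2 = 56 labels have been skipped so far.
Adding those back, label number 55803 + 56 = 55859 at 30 labels/s is 1861 s + 29 f = 0 h 31 min 1 s frame 29, i.e. 00:31:01;29.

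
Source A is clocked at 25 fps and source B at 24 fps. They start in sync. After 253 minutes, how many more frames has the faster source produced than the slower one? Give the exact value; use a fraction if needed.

253 min = 15180 s.
A emits 25 × 15180 = 379500 frames; B emits 24 × 15180 = 364320.
Difference = 15180 frames; B is behind A.

15180 frames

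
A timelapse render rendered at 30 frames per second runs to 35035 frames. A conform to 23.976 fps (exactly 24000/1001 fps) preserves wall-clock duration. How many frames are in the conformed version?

28000 frames

Target frames = source frames × (target rate / source rate) = 35035 × (24000/1001)/(30) = 35035 × 800/1001 = 28000.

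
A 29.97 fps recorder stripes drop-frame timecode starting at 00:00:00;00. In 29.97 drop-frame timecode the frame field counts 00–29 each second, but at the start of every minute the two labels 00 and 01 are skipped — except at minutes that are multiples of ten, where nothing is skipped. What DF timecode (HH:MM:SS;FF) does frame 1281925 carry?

11:52:53;17

Ten DF minutes hold 17982 frames, so frame 1281925 lies in block 71 (frames 1276722–1294703) with 5203 frames into that block.
The block's first minute is 1800 frames and the rest 1798 each; 5203 frames reaches minute 2, so 71 × 18 + 2 × 2 = 1282 labels have been skipped so far.
Adding those back, label number 1281925 + 1282 = 1283207 at 30 labels/s is 42773 s + 17 f = 11 h 52 min 53 s frame 17, i.e. 11:52:53;17.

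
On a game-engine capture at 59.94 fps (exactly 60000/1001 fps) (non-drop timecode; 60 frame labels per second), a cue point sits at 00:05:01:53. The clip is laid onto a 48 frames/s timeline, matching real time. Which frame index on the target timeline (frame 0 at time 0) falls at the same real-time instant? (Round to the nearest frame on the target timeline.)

frame 14505

Source frame index: (0×3600 + 5×60 + 1) × 60 + 53 = 18113.
Real time: 18113 / (60000/1001) = 18131113/60000 s.
Target frame: (18131113/60000) × (48) = 18131113/1250 ≈ 14504.890 → 14505.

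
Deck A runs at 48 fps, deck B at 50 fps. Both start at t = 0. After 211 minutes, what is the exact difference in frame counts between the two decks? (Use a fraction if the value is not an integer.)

211 min = 12660 s.
A emits 48 × 12660 = 607680 frames; B emits 50 × 12660 = 633000.
Difference = 25320 frames; B is ahead of A.

25320 frames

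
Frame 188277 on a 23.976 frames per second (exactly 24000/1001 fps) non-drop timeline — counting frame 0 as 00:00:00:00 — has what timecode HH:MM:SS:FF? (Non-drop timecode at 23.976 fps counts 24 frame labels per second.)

02:10:44:21

188277 ÷ 24 = 7844 full seconds, remainder 21 frames.
7844 s = 2 h 10 min 44 s.
Timecode: 02:10:44:21.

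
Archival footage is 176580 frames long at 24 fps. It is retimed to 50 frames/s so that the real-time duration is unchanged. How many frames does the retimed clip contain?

367875 frames

Target frames = source frames × (target rate / source rate) = 176580 × (50)/(24) = 176580 × 25/12 = 367875.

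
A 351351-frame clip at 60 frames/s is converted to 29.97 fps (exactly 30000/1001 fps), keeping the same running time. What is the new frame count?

Target frames = source frames × (target rate / source rate) = 351351 × (30000/1001)/(60) = 351351 × 500/1001 = 175500.

175500 frames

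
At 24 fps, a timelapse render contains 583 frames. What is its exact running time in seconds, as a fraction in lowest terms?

583/24 seconds

Running time = 583 ÷ (24) = 583 × 1/24 = 583/24 s.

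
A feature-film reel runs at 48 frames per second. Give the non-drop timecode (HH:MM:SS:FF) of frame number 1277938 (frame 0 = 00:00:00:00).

1277938 ÷ 48 = 26623 full seconds, remainder 34 frames.
26623 s = 7 h 23 min 43 s.
Timecode: 07:23:43:34.

07:23:43:34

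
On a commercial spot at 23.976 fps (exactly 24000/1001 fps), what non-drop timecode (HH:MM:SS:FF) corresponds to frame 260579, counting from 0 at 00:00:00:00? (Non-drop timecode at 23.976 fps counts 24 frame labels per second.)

260579 ÷ 24 = 10857 full seconds, remainder 11 frames.
10857 s = 3 h 0 min 57 s.
Timecode: 03:00:57:11.

03:00:57:11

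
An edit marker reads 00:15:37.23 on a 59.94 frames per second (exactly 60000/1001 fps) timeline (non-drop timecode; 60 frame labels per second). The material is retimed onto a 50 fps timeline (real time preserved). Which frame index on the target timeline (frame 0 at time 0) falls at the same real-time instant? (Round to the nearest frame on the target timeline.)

frame 46916

Source frame index: (0×3600 + 15×60 + 37) × 60 + 23 = 56243.
Real time: 56243 / (60000/1001) = 56299243/60000 s.
Target frame: (56299243/60000) × (50) = 56299243/1200 ≈ 46916.036 → 46916.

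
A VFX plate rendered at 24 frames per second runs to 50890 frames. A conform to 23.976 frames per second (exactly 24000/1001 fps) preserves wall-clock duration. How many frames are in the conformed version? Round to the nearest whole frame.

Frames at target rate = 50890 × (24000/1001) / (24) = 7270000/143 ≈ 50839.161.
Nearest whole frame: 50839.

50839 frames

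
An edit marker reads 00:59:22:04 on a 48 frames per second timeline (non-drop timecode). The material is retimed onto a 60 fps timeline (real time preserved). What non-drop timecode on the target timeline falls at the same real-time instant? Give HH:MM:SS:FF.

Source frame index: (0×3600 + 59×60 + 22) × 48 + 4 = 170980.
Real time: 170980 / (48) = 42745/12 s.
Target frame: (42745/12) × (60) = 213725.
At 60 labels/s: frame 213725 → 00:59:22:05.

00:59:22:05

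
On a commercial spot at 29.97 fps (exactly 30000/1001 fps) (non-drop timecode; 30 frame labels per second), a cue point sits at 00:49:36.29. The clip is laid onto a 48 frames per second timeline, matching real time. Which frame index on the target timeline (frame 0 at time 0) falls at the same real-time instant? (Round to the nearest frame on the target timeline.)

frame 143037

Source frame index: (0×3600 + 49×60 + 36) × 30 + 29 = 89309.
Real time: 89309 / (30000/1001) = 89398309/30000 s.
Target frame: (89398309/30000) × (48) = 89398309/625 ≈ 143037.294 → 143037.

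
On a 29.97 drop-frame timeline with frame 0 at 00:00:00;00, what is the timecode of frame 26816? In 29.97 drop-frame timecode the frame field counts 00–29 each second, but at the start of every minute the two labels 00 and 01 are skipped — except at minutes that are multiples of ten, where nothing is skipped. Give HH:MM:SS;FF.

Ten DF minutes hold 17982 frames, so frame 26816 lies in block 1 (frames 17982–35963) with 8834 frames into that block.
The block's first minute is 1800 frames and the rest 1798 each; 8834 frames reaches minute 4, so 1 × 18 + 4 × 2 = 26 labels have been skipped so far.
Adding those back, label number 26816 + 26 = 26842 at 30 labels/s is 894 s + 22 f = 0 h 14 min 54 s frame 22, i.e. 00:14:54;22.

00:14:54;22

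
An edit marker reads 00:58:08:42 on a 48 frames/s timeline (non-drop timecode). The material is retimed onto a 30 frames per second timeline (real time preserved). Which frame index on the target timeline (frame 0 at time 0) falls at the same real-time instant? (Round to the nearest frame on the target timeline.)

frame 104666

Source frame index: (0×3600 + 58×60 + 8) × 48 + 42 = 167466.
Real time: 167466 / (48) = 27911/8 s.
Target frame: (27911/8) × (30) = 418665/4 ≈ 104666.250 → 104666.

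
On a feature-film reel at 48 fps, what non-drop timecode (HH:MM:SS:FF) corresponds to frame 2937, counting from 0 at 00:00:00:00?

2937 ÷ 48 = 61 full seconds, remainder 9 frames.
61 s = 0 h 1 min 1 s.
Timecode: 00:01:01:09.

00:01:01:09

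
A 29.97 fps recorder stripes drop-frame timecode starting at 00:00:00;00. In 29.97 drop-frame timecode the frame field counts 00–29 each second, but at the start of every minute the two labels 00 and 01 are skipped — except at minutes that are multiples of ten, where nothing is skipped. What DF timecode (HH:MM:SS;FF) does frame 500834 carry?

Ten DF minutes hold 17982 frames, so frame 500834 lies in block 27 (frames 485514–503495) with 15320 frames into that block.
The block's first minute is 1800 frames and the rest 1798 each; 15320 frames reaches minute 8, so 27 × 18 + 8 × 2 = 502 labels have been skipped so far.
Adding those back, label number 500834 + 502 = 501336 at 30 labels/s is 16711 s + 6 f = 4 h 38 min 31 s frame 6, i.e. 04:38:31;06.

04:38:31;06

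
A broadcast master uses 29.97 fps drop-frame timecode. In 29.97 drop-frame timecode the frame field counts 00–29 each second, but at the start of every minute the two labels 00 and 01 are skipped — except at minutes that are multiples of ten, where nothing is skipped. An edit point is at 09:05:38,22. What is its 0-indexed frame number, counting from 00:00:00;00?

981180

As if non-drop at 30 labels/s: (9 × 3600 + 5 × 60 + 38) × 30 + 22 = 982162.
Minute boundaries passed: 545; those not divisible by 10: 545 − 54 = 491; dropped labels = 2 × 491 = 982.
Actual frame index = 982162 − 982 = 981180.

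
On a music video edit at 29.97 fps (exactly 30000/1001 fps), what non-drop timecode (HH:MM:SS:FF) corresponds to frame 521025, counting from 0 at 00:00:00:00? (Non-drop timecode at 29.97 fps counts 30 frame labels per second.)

04:49:27:15

521025 ÷ 30 = 17367 full seconds, remainder 15 frames.
17367 s = 4 h 49 min 27 s.
Timecode: 04:49:27:15.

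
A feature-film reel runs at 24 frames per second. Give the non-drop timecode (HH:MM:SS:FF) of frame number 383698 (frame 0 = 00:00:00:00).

04:26:27:10

383698 ÷ 24 = 15987 full seconds, remainder 10 frames.
15987 s = 4 h 26 min 27 s.
Timecode: 04:26:27:10.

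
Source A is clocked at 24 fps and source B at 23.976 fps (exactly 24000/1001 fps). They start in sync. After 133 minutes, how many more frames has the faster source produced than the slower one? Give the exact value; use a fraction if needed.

133 min = 7980 s.
A emits 24 × 7980 = 191520 frames; B emits 24000/1001 × 7980 = 27360000/143.
Difference = 27360/143 frames (≈ 191.3287); B is behind A.

27360/143 frames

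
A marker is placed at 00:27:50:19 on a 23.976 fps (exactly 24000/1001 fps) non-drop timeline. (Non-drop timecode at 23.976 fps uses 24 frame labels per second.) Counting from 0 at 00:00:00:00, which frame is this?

Total seconds to the label: (0 × 3600 + 27 × 60 + 50) = 1670.
Frame index = 1670 × 24 + 19 = 40099.

frame 40099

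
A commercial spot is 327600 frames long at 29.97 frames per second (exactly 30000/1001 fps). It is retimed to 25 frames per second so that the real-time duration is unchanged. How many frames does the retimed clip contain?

273273 frames

Target frames = source frames × (target rate / source rate) = 327600 × (25)/(30000/1001) = 327600 × 1001/1200 = 273273.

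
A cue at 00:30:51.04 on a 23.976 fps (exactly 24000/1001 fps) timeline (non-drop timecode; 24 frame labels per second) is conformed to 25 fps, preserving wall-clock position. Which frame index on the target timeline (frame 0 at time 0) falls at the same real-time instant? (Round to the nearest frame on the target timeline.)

Source frame index: (0×3600 + 30×60 + 51) × 24 + 4 = 44428.
Real time: 44428 / (24000/1001) = 11118107/6000 s.
Target frame: (11118107/6000) × (25) = 11118107/240 ≈ 46325.446 → 46325.

frame 46325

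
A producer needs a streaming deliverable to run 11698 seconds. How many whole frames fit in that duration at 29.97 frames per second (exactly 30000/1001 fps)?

350589 frames

Frames = 11698 × 30000/1001 = 350940000/1001 ≈ 350589.4106.
Complete frames: 350589.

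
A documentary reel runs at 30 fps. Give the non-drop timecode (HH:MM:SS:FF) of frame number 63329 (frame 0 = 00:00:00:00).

63329 ÷ 30 = 2110 full seconds, remainder 29 frames.
2110 s = 0 h 35 min 10 s.
Timecode: 00:35:10:29.

00:35:10:29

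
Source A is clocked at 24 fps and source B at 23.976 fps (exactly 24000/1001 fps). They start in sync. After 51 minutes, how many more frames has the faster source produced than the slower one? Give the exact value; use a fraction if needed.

73440/1001 frames

51 min = 3060 s.
A emits 24 × 3060 = 73440 frames; B emits 24000/1001 × 3060 = 73440000/1001.
Difference = 73440/1001 frames (≈ 73.3666); B is behind A.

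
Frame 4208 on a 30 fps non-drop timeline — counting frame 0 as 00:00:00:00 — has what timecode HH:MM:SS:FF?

4208 ÷ 30 = 140 full seconds, remainder 8 frames.
140 s = 0 h 2 min 20 s.
Timecode: 00:02:20:08.

00:02:20:08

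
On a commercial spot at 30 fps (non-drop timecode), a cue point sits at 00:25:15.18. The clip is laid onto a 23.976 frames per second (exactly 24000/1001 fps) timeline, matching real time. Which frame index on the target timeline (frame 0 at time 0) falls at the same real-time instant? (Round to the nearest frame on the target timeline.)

Source frame index: (0×3600 + 25×60 + 15) × 30 + 18 = 45468.
Real time: 45468 / (30) = 7578/5 s.
Target frame: (7578/5) × (24000/1001) = 36374400/1001 ≈ 36338.062 → 36338.

frame 36338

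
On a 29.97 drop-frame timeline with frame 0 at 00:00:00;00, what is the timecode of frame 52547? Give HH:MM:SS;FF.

Ten DF minutes hold 17982 frames, so frame 52547 lies in block 2 (frames 35964–53945) with 16583 frames into that block.
The block's first minute is 1800 frames and the rest 1798 each; 16583 frames reaches minute 9, so 2 × 18 + 9 × 2 = 54 labels have been skipped so far.
Adding those back, label number 52547 + 54 = 52601 at 30 labels/s is 1753 s + 11 f = 0 h 29 min 13 s frame 11, i.e. 00:29:13;11.

00:29:13;11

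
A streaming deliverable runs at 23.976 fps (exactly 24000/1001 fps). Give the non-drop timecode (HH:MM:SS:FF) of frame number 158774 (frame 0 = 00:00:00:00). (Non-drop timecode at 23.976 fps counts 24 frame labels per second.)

01:50:15:14

158774 ÷ 24 = 6615 full seconds, remainder 14 frames.
6615 s = 1 h 50 min 15 s.
Timecode: 01:50:15:14.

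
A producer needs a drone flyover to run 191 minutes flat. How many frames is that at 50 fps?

191 min = 11460 s.
Frames = 11460 × 50 = 573000.

573000 frames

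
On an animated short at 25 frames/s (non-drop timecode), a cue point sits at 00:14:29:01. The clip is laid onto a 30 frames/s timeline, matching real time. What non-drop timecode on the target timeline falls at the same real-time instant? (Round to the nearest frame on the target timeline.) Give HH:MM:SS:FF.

00:14:29:01

Source frame index: (0×3600 + 14×60 + 29) × 25 + 1 = 21726.
Real time: 21726 / (25) = 21726/25 s.
Target frame: (21726/25) × (30) = 130356/5 ≈ 26071.200 → 26071.
At 30 labels/s: frame 26071 → 00:14:29:01.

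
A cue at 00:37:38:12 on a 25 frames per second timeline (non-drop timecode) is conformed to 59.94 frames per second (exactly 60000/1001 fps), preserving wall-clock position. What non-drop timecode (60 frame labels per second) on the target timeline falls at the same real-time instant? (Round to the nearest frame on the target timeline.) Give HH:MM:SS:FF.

00:37:36:13

Source frame index: (0×3600 + 37×60 + 38) × 25 + 12 = 56462.
Real time: 56462 / (25) = 56462/25 s.
Target frame: (56462/25) × (60000/1001) = 19358400/143 ≈ 135373.427 → 135373.
At 60 labels/s: frame 135373 → 00:37:36:13.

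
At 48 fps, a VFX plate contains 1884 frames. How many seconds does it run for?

Running time = 1884 / (48) = 39.25 s.

39.25 seconds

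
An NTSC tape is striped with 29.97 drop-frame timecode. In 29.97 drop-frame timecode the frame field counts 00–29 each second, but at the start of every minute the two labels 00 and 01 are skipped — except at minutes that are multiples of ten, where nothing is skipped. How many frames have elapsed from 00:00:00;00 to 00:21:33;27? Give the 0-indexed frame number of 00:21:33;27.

Complete 10-minute blocks: 2, each 17982 frames → 35964.
Remaining 1 whole minute in the current block: 1800 + 0 × 1798 = 1800 frames.
Within the current minute: 33 × 30 + 27 − 2 = 1015 (labels ;00/;01 skipped at this minute). Total = 35964 + 1800 + 1015 = 38779.

38779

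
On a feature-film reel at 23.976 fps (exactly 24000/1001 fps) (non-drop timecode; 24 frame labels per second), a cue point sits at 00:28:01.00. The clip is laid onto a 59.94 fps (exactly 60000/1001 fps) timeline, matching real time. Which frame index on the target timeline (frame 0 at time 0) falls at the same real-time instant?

frame 100860

Source frame index: (0×3600 + 28×60 + 1) × 24 + 0 = 40344.
Real time: 40344 / (24000/1001) = 1682681/1000 s.
Target frame: (1682681/1000) × (60000/1001) = 100860.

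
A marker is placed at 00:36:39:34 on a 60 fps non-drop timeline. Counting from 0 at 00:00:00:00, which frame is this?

131974

Total seconds to the label: (0 × 3600 + 36 × 60 + 39) = 2199.
Frame index = 2199 × 60 + 34 = 131974.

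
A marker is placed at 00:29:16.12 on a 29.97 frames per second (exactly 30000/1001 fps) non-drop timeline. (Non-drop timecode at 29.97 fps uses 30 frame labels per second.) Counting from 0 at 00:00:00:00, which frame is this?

52692

Total seconds to the label: (0 × 3600 + 29 × 60 + 16) = 1756.
Frame index = 1756 × 30 + 12 = 52692.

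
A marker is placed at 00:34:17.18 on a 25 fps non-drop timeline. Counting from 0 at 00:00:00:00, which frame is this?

Total seconds to the label: (0 × 3600 + 34 × 60 + 17) = 2057.
Frame index = 2057 × 25 + 18 = 51443.

frame 51443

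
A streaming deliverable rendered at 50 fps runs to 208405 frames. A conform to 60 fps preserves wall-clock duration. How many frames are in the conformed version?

Frames at target rate = 208405 × (60) / (50) = 250086.

250086 frames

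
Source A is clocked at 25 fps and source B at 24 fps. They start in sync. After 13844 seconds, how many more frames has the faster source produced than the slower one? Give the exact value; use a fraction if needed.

13844 frames

A emits 25 × 13844 = 346100 frames; B emits 24 × 13844 = 332256.
Difference = 13844 frames; B is behind A.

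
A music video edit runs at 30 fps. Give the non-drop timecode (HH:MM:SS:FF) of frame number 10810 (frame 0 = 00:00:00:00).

00:06:00:10

10810 ÷ 30 = 360 full seconds, remainder 10 frames.
360 s = 0 h 6 min 0 s.
Timecode: 00:06:00:10.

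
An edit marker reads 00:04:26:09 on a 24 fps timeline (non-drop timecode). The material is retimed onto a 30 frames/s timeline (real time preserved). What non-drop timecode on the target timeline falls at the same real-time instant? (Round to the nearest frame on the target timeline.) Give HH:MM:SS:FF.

Source frame index: (0×3600 + 4×60 + 26) × 24 + 9 = 6393.
Real time: 6393 / (24) = 2131/8 s.
Target frame: (2131/8) × (30) = 31965/4 ≈ 7991.250 → 7991.
At 30 labels/s: frame 7991 → 00:04:26:11.

00:04:26:11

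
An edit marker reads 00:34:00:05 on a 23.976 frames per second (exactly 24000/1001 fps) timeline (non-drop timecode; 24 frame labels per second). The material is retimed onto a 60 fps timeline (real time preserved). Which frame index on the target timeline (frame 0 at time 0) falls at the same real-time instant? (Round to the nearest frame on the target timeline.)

frame 122535

Source frame index: (0×3600 + 34×60 + 0) × 24 + 5 = 48965.
Real time: 48965 / (24000/1001) = 9802793/4800 s.
Target frame: (9802793/4800) × (60) = 9802793/80 ≈ 122534.913 → 122535.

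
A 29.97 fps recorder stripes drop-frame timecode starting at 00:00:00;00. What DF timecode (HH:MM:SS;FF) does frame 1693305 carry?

Each 10-minute DF block holds 10 × 60 × 30 − 9 × 2 = 17982 frames. 1693305 ÷ 17982 → 94 full blocks, remainder 2997.
Within the partial block the first minute is 1800 frames and each further minute 1798, so 1 further minute boundary passed. Total skipped labels = 18 × 94 + 2 × 1 = 1694.
Non-drop label index = 1693305 + 1694 = 1694999; at 30 labels/s that is 15:41:39:29, i.e. DF 15:41:39;29.

15:41:39;29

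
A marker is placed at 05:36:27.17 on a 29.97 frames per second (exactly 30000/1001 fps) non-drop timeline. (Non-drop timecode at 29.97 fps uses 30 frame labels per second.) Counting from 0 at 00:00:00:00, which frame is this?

Total seconds to the label: (5 × 3600 + 36 × 60 + 27) = 20187.
Frame index = 20187 × 30 + 17 = 605627.

frame 605627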